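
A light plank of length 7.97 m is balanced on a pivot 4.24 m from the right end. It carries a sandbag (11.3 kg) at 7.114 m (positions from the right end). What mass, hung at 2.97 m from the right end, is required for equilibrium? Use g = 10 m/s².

m ≈ 25.6 kg

Sum moments about the pivot (at 4.24 m from the right end) (the support reaction has zero arm there).
Sandbag: 11.3 × 10 = 113 N down at 7.114 m → arm 2.874 m, τ = 113 × 2.874 = 324.8 N·m counterclockwise.
Net moment of known loads = 324.8 N·m counterclockwise.
An unknown mass m at 2.97 m has arm 1.27 m; its moment is m·g·1.27 clockwise.
Setting net torque to zero: m × 10 × 1.27 = 324.8 → m = 324.8 / (10 × 1.27) = 25.6 kg.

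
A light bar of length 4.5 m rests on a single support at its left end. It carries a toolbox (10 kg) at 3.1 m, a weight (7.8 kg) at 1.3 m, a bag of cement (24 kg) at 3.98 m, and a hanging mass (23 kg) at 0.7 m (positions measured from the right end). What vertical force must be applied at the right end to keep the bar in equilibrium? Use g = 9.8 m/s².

About the left end:
Toolbox: 10 × 9.8 = 98 N down at 3.1 m → arm 1.4 m, τ = 98 × 1.4 = 137.2 N·m clockwise.
Weight: 7.8 × 9.8 = 76.44 N down at 1.3 m → arm 3.2 m, τ = 76.44 × 3.2 = 244.6 N·m clockwise.
Bag of cement: 24 × 9.8 = 235.2 N down at 3.98 m → arm 0.52 m, τ = 235.2 × 0.52 = 122.3 N·m clockwise.
Hanging mass: 23 × 9.8 = 225.4 N down at 0.7 m → arm 3.8 m, τ = 225.4 × 3.8 = 856.5 N·m clockwise.
Net moment of the loads = 1361 N·m clockwise.
The upward force F acts at the right end, arm 4.5 m, giving F × 4.5 counterclockwise.
Στ = 0 ⇒ F × 4.5 = 1361 ⇒ F = 1361 / 4.5 = 302 N.

F ≈ 302 N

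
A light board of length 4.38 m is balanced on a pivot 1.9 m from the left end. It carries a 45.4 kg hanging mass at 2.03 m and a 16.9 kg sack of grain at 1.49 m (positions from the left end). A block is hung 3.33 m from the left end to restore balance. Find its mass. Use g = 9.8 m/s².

m ≈ 0.718 kg

About the pivot (at 1.9 m from the left end):
Hanging mass: 45.4 × 9.8 = 444.9 N down at 2.03 m → arm 0.13 m, τ = 444.9 × 0.13 = 57.84 N·m clockwise.
Sack of grain: 16.9 × 9.8 = 165.6 N down at 1.49 m → arm 0.41 m, τ = 165.6 × 0.41 = 67.9 N·m counterclockwise.
Net moment of known loads = 10.06 N·m counterclockwise.
An unknown mass m at 3.33 m has arm 1.43 m; its moment is m·g·1.43 clockwise.
For rotational equilibrium, m × 9.8 × 1.43 = 10.06, so m = 10.06 / (9.8 × 1.43) = 0.718 kg.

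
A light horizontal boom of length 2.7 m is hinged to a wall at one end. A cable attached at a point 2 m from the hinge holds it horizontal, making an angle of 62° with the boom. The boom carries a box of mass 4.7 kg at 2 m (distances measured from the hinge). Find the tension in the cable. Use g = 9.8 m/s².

T ≈ 52.2 N

Sum moments about the hinge (the unknown hinge reaction has zero arm there).
Box: 4.7 × 9.8 = 46.06 N down at 2 m → arm 2 m, τ = 46.06 × 2 = 92.12 N·m clockwise.
Total clockwise load moment = 92.12 N·m.
The cable tension T acts at 2 m; only its component perpendicular to the boom, T sinθ, produces torque. sin 62° = 0.8829.
Setting net torque to zero: T × 2 × 0.8829 = 92.12 → T = 92.12 / 1.766 = 52.2 N.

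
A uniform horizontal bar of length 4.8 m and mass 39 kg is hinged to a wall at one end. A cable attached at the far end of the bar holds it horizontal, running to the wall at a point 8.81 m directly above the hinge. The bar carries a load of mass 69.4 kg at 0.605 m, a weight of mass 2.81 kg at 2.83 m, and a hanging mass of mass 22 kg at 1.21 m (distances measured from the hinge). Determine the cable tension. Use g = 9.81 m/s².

T ≈ 396 N

Take moments about the hinge.
Beam weight: 39 × 9.81 = 382.6 N down at 2.4 m → arm 2.4 m, τ = 382.6 × 2.4 = 918.2 N·m clockwise.
Load: 69.4 × 9.81 = 680.8 N down at 0.605 m → arm 0.605 m, τ = 680.8 × 0.605 = 411.9 N·m clockwise.
Weight: 2.81 × 9.81 = 27.57 N down at 2.83 m → arm 2.83 m, τ = 27.57 × 2.83 = 78.02 N·m clockwise.
Hanging mass: 22 × 9.81 = 215.8 N down at 1.21 m → arm 1.21 m, τ = 215.8 × 1.21 = 261.1 N·m clockwise.
Total clockwise load moment = 1669 N·m.
The cable tension T acts at 4.8 m; only its component perpendicular to the bar, T sinθ, produces torque. sinθ = h/√(h²+d²) = 8.81/√(8.81²+4.8²) = 0.8781.
Στ = 0 ⇒ T × 4.8 × 0.8781 = 1669 ⇒ T = 1669 / 4.215 = 396 N.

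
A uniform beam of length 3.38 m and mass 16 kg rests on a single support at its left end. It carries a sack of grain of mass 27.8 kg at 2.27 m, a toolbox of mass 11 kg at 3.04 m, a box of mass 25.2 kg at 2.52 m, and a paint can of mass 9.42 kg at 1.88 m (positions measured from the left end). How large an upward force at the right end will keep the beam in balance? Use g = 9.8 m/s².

Take moments about the left end.
Beam weight: 16 × 9.8 = 156.8 N down at 1.69 m → arm 1.69 m, τ = 156.8 × 1.69 = 265 N·m clockwise.
Sack of grain: 27.8 × 9.8 = 272.4 N down at 2.27 m → arm 2.27 m, τ = 272.4 × 2.27 = 618.3 N·m clockwise.
Toolbox: 11 × 9.8 = 107.8 N down at 3.04 m → arm 3.04 m, τ = 107.8 × 3.04 = 327.7 N·m clockwise.
Box: 25.2 × 9.8 = 247 N down at 2.52 m → arm 2.52 m, τ = 247 × 2.52 = 622.4 N·m clockwise.
Paint can: 9.42 × 9.8 = 92.32 N down at 1.88 m → arm 1.88 m, τ = 92.32 × 1.88 = 173.6 N·m clockwise.
Net moment of the loads = 2007 N·m clockwise.
The upward force F acts at the right end, arm 3.38 m, giving F × 3.38 counterclockwise.
Balancing moments: F × 3.38 = 2007, giving F = 2007 / 3.38 = 594 N.

F ≈ 594 N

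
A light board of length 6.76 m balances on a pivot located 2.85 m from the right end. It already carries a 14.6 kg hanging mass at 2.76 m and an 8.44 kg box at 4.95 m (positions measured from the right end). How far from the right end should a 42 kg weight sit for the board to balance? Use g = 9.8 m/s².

x ≈ 2.46 m from the right end

Sum moments about the pivot (at 2.85 m from the right end) (the support reaction has zero arm there).
Hanging mass: 14.6 × 9.8 = 143.1 N down at 2.76 m → arm 0.09 m, τ = 143.1 × 0.09 = 12.88 N·m clockwise.
Box: 8.44 × 9.8 = 82.71 N down at 4.95 m → arm 2.1 m, τ = 82.71 × 2.1 = 173.7 N·m counterclockwise.
Net moment of existing loads = 160.8 N·m counterclockwise.
The weight weighs 42 × 9.8 = 411.6 N and must supply an equal clockwise moment, so its lever arm about the pivot is 160.8 / 411.6 = 0.391 m.
That puts it at 2.85 − 0.391 = 2.46 m from the right end.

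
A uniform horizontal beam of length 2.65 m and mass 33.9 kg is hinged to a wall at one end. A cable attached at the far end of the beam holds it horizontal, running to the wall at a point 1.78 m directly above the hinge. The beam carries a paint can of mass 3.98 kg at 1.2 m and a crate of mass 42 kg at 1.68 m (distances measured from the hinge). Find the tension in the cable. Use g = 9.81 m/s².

T ≈ 798 N

Take moments about the hinge.
Beam weight: 33.9 × 9.81 = 332.6 N down at 1.325 m → arm 1.325 m, τ = 332.6 × 1.325 = 440.7 N·m clockwise.
Paint can: 3.98 × 9.81 = 39.04 N down at 1.2 m → arm 1.2 m, τ = 39.04 × 1.2 = 46.85 N·m clockwise.
Crate: 42 × 9.81 = 412 N down at 1.68 m → arm 1.68 m, τ = 412 × 1.68 = 692.2 N·m clockwise.
Total clockwise load moment = 1180 N·m.
The cable tension T acts at 2.65 m; only its component perpendicular to the beam, T sinθ, produces torque. sinθ = h/√(h²+d²) = 1.78/√(1.78²+2.65²) = 0.5576.
Setting net torque to zero: T × 2.65 × 0.5576 = 1180 → T = 1180 / 1.478 = 798 N.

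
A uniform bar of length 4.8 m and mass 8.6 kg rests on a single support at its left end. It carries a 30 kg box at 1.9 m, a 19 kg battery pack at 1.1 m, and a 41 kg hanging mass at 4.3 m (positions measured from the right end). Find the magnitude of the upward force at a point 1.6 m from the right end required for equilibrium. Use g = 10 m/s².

Taking torques about the left end:
Beam weight: 8.6 × 10 = 86 N down at 2.4 m → arm 2.4 m, τ = 86 × 2.4 = 206.4 N·m clockwise.
Box: 30 × 10 = 300 N down at 1.9 m → arm 2.9 m, τ = 300 × 2.9 = 870 N·m clockwise.
Battery pack: 19 × 10 = 190 N down at 1.1 m → arm 3.7 m, τ = 190 × 3.7 = 703 N·m clockwise.
Hanging mass: 41 × 10 = 410 N down at 4.3 m → arm 0.5 m, τ = 410 × 0.5 = 205 N·m clockwise.
Net moment of the loads = 1984 N·m clockwise.
The upward force F acts at a point 1.6 m from the right end, arm 3.2 m, giving F × 3.2 counterclockwise.
Στ = 0 ⇒ F × 3.2 = 1984 ⇒ F = 1984 / 3.2 = 620 N.

F ≈ 620 N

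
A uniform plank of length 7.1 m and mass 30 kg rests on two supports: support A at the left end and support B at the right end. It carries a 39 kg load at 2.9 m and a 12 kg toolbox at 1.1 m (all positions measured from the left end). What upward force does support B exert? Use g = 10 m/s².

Sum moments about support A (its reaction then has zero moment arm).
Beam weight: 30 × 10 = 300 N down at 3.55 m → arm 3.55 m, τ = 300 × 3.55 = 1065 N·m clockwise.
Load: 39 × 10 = 390 N down at 2.9 m → arm 2.9 m, τ = 390 × 2.9 = 1131 N·m clockwise.
Toolbox: 12 × 10 = 120 N down at 1.1 m → arm 1.1 m, τ = 120 × 1.1 = 132 N·m clockwise.
Net load moment about support A = 2328 N·m clockwise.
Reaction R at support B is upward at 7.1 m, arm 7.1 m → moment R × 7.1 counterclockwise.
Setting net torque to zero: R × 7.1 = 2328 → R = 328 N.

R_B ≈ 328 N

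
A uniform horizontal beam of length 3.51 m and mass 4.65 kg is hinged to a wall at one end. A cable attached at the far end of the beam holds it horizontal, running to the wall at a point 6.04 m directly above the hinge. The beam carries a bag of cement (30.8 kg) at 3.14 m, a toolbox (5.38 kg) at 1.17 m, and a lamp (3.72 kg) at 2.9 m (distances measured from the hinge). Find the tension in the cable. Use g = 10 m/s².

T ≈ 402 N

Sum moments about the hinge (the unknown hinge reaction has zero arm there).
Beam weight: 4.65 × 10 = 46.5 N down at 1.755 m → arm 1.755 m, τ = 46.5 × 1.755 = 81.61 N·m clockwise.
Bag of cement: 30.8 × 10 = 308 N down at 3.14 m → arm 3.14 m, τ = 308 × 3.14 = 967.1 N·m clockwise.
Toolbox: 5.38 × 10 = 53.8 N down at 1.17 m → arm 1.17 m, τ = 53.8 × 1.17 = 62.95 N·m clockwise.
Lamp: 3.72 × 10 = 37.2 N down at 2.9 m → arm 2.9 m, τ = 37.2 × 2.9 = 107.9 N·m clockwise.
Total clockwise load moment = 1220 N·m.
The cable tension T acts at 3.51 m; only its component perpendicular to the beam, T sinθ, produces torque. sinθ = h/√(h²+d²) = 6.04/√(6.04²+3.51²) = 0.8646.
Στ = 0 ⇒ T × 3.51 × 0.8646 = 1220 ⇒ T = 1220 / 3.035 = 402 N.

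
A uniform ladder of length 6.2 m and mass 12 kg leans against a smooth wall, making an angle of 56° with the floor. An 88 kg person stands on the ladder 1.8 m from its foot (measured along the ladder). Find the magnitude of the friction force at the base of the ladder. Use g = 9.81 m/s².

About the foot of the ladder:
Ladder weight 12×9.81 = 117.7 N acts at 3.1 m along the ladder; its horizontal arm is 3.1·cos56° = 1.733 m → τ = 204 N·m clockwise.
Person: 88×9.81 = 863.3 N at 1.8 m → arm 1.007 m → τ = 869.3 N·m clockwise.
Wall normal N acts horizontally at the top; its moment arm is the height L sinθ = 6.2·sin56° = 5.14 m, counterclockwise.
For rotational equilibrium, N × 5.14 = 1073, so N = 209 N.
ΣFx = 0: friction at the foot balances the wall's push, so f = N_wall = 209 N.

f ≈ 209 N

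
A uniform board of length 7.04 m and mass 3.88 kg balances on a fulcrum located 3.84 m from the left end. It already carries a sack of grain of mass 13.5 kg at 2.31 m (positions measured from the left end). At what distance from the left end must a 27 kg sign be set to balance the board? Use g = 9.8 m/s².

About the fulcrum (at 3.84 m from the left end):
Beam weight: 3.88 × 9.8 = 38.02 N down at 3.52 m → arm 0.32 m, τ = 38.02 × 0.32 = 12.17 N·m counterclockwise.
Sack of grain: 13.5 × 9.8 = 132.3 N down at 2.31 m → arm 1.53 m, τ = 132.3 × 1.53 = 202.4 N·m counterclockwise.
Net moment of existing loads = 214.6 N·m counterclockwise.
The sign weighs 27 × 9.8 = 264.6 N and must supply an equal clockwise moment, so its lever arm about the fulcrum is 214.6 / 264.6 = 0.811 m.
That puts it at 3.84 + 0.811 = 4.65 m from the left end.

x ≈ 4.65 m from the left end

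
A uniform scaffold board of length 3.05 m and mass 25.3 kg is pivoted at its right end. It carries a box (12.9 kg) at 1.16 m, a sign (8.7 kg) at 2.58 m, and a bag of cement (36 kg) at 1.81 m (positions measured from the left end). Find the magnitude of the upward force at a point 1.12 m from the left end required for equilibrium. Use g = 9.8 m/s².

F ≈ 567 N

Take moments about the right end.
Beam weight: 25.3 × 9.8 = 247.9 N down at 1.525 m → arm 1.525 m, τ = 247.9 × 1.525 = 378 N·m counterclockwise.
Box: 12.9 × 9.8 = 126.4 N down at 1.16 m → arm 1.89 m, τ = 126.4 × 1.89 = 238.9 N·m counterclockwise.
Sign: 8.7 × 9.8 = 85.26 N down at 2.58 m → arm 0.47 m, τ = 85.26 × 0.47 = 40.07 N·m counterclockwise.
Bag of cement: 36 × 9.8 = 352.8 N down at 1.81 m → arm 1.24 m, τ = 352.8 × 1.24 = 437.5 N·m counterclockwise.
Net moment of the loads = 1094 N·m counterclockwise.
The upward force F acts at a point 1.12 m from the left end, arm 1.93 m, giving F × 1.93 clockwise.
Στ = 0 ⇒ F × 1.93 = 1094 ⇒ F = 1094 / 1.93 = 567 N.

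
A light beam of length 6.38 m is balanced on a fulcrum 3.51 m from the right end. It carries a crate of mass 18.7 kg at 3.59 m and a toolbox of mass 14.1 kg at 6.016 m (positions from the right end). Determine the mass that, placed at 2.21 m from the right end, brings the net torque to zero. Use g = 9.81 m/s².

m ≈ 28.3 kg

Sum moments about the fulcrum (at 3.51 m from the right end) (the support reaction has zero arm there).
Crate: 18.7 × 9.81 = 183.4 N down at 3.59 m → arm 0.08 m, τ = 183.4 × 0.08 = 14.67 N·m counterclockwise.
Toolbox: 14.1 × 9.81 = 138.3 N down at 6.016 m → arm 2.506 m, τ = 138.3 × 2.506 = 346.6 N·m counterclockwise.
Net moment of known loads = 361.3 N·m counterclockwise.
An unknown mass m at 2.21 m has arm 1.3 m; its moment is m·g·1.3 clockwise.
Setting net torque to zero: m × 9.81 × 1.3 = 361.3 → m = 361.3 / (9.81 × 1.3) = 28.3 kg.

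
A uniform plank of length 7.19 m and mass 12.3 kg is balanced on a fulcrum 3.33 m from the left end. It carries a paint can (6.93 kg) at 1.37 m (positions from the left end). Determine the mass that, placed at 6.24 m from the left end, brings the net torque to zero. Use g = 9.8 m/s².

Taking torques about the fulcrum (at 3.33 m from the left end):
Beam weight: 12.3 × 9.8 = 120.5 N down at 3.595 m → arm 0.265 m, τ = 120.5 × 0.265 = 31.93 N·m clockwise.
Paint can: 6.93 × 9.8 = 67.91 N down at 1.37 m → arm 1.96 m, τ = 67.91 × 1.96 = 133.1 N·m counterclockwise.
Net moment of known loads = 101.2 N·m counterclockwise.
An unknown mass m at 6.24 m has arm 2.91 m; its moment is m·g·2.91 clockwise.
Setting net torque to zero: m × 9.8 × 2.91 = 101.2 → m = 101.2 / (9.8 × 2.91) = 3.55 kg.

m ≈ 3.55 kg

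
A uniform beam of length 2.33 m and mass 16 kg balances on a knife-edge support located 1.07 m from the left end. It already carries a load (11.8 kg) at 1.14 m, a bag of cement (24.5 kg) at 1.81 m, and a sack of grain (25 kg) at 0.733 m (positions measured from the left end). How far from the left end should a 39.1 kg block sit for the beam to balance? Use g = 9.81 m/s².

Choose the knife-edge support (at 1.07 m from the left end) as the axis so the support reaction has zero arm there.
Beam weight: 16 × 9.81 = 157 N down at 1.165 m → arm 0.095 m, τ = 157 × 0.095 = 14.92 N·m clockwise.
Load: 11.8 × 9.81 = 115.8 N down at 1.14 m → arm 0.07 m, τ = 115.8 × 0.07 = 8.106 N·m clockwise.
Bag of cement: 24.5 × 9.81 = 240.3 N down at 1.81 m → arm 0.74 m, τ = 240.3 × 0.74 = 177.8 N·m clockwise.
Sack of grain: 25 × 9.81 = 245.2 N down at 0.733 m → arm 0.337 m, τ = 245.2 × 0.337 = 82.63 N·m counterclockwise.
Net moment of existing loads = 118.2 N·m clockwise.
The block weighs 39.1 × 9.81 = 383.6 N and must supply an equal counterclockwise moment, so its lever arm about the knife-edge support is 118.2 / 383.6 = 0.308 m.
That puts it at 1.07 − 0.308 = 0.762 m from the left end.

x ≈ 0.762 m from the left end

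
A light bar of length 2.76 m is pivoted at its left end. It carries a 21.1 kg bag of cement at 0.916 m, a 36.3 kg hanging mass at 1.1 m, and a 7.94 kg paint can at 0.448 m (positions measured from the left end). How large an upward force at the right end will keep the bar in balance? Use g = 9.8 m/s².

F ≈ 223 N

Taking torques about the left end:
Bag of cement: 21.1 × 9.8 = 206.8 N down at 0.916 m → arm 0.916 m, τ = 206.8 × 0.916 = 189.4 N·m clockwise.
Hanging mass: 36.3 × 9.8 = 355.7 N down at 1.1 m → arm 1.1 m, τ = 355.7 × 1.1 = 391.3 N·m clockwise.
Paint can: 7.94 × 9.8 = 77.81 N down at 0.448 m → arm 0.448 m, τ = 77.81 × 0.448 = 34.86 N·m clockwise.
Net moment of the loads = 615.6 N·m clockwise.
The upward force F acts at the right end, arm 2.76 m, giving F × 2.76 counterclockwise.
For rotational equilibrium, F × 2.76 = 615.6, so F = 615.6 / 2.76 = 223 N.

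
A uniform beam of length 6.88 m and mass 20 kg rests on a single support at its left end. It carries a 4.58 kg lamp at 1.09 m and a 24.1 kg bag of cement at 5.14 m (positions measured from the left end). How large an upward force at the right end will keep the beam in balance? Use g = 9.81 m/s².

F ≈ 282 N

Choose the left end as the axis so the unknown pivot reaction has zero arm there.
Beam weight: 20 × 9.81 = 196.2 N down at 3.44 m → arm 3.44 m, τ = 196.2 × 3.44 = 674.9 N·m clockwise.
Lamp: 4.58 × 9.81 = 44.93 N down at 1.09 m → arm 1.09 m, τ = 44.93 × 1.09 = 48.97 N·m clockwise.
Bag of cement: 24.1 × 9.81 = 236.4 N down at 5.14 m → arm 5.14 m, τ = 236.4 × 5.14 = 1215 N·m clockwise.
Net moment of the loads = 1939 N·m clockwise.
The upward force F acts at the right end, arm 6.88 m, giving F × 6.88 counterclockwise.
Στ = 0 ⇒ F × 6.88 = 1939 ⇒ F = 1939 / 6.88 = 282 N.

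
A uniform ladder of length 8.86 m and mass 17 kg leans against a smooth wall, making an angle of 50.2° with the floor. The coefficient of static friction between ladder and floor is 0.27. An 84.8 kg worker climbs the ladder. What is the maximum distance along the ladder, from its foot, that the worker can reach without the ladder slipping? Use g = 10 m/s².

d ≈ 2.56 m

Take moments about the foot of the ladder.
Ladder weight 17×10 = 170 N acts at 4.43 m along the ladder; its horizontal arm is 4.43·cos50.2° = 2.836 m → τ = 482.1 N·m clockwise.
Worker weight 84.8×10 = 848 N at distance d → arm d·cos50.2° → τ = 848·d·0.6401 clockwise.
Wall normal N at the top has arm L sinθ = 6.807 m counterclockwise, so Στ = 0 gives N·6.807 = 482.1 + 542.8·d.
ΣFy = 0 ⇒ N_floor = 1018 N, so the maximum friction is μ_s·N_floor = 0.27×1018 = 274.9 N. ΣFx = 0 ⇒ N_wall = f, so at the slipping point N = 274.9 N.
Substituting: 274.9×6.807 = 482.1 + 542.8·d ⇒ d = (1871 − 482.1) / 542.8 = 2.56 m.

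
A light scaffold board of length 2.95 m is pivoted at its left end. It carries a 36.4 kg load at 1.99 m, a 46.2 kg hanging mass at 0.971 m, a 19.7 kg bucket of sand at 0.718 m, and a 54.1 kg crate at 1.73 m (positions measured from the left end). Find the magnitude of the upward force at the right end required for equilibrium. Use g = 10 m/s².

F ≈ 763 N

Taking torques about the left end:
Load: 36.4 × 10 = 364 N down at 1.99 m → arm 1.99 m, τ = 364 × 1.99 = 724.4 N·m clockwise.
Hanging mass: 46.2 × 10 = 462 N down at 0.971 m → arm 0.971 m, τ = 462 × 0.971 = 448.6 N·m clockwise.
Bucket of sand: 19.7 × 10 = 197 N down at 0.718 m → arm 0.718 m, τ = 197 × 0.718 = 141.4 N·m clockwise.
Crate: 54.1 × 10 = 541 N down at 1.73 m → arm 1.73 m, τ = 541 × 1.73 = 935.9 N·m clockwise.
Net moment of the loads = 2250 N·m clockwise.
The upward force F acts at the right end, arm 2.95 m, giving F × 2.95 counterclockwise.
Setting net torque to zero: F × 2.95 = 2250 → F = 2250 / 2.95 = 763 N.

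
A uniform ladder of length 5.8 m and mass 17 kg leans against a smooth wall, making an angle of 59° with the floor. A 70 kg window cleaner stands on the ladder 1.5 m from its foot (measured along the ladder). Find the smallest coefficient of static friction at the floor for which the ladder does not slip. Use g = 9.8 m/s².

μ_min ≈ 0.184

Sum moments about the foot of the ladder (the floor normal and friction both act there and drop out).
Ladder weight 17×9.8 = 166.6 N acts at 2.9 m along the ladder; its horizontal arm is 2.9·cos59° = 1.494 m → τ = 248.9 N·m clockwise.
Window cleaner: 70×9.8 = 686 N at 1.5 m → arm 0.7726 m → τ = 530 N·m clockwise.
Wall normal N acts horizontally at the top; its moment arm is the height L sinθ = 5.8·sin59° = 4.972 m, counterclockwise.
For rotational equilibrium, N × 4.972 = 778.9, so N = 156.7 N.
ΣFx = 0 ⇒ f = N_wall = 156.7 N. ΣFy = 0 ⇒ N_floor = 852.6 N.
μ_min = f / N_floor = 156.7 / 852.6 = 0.184.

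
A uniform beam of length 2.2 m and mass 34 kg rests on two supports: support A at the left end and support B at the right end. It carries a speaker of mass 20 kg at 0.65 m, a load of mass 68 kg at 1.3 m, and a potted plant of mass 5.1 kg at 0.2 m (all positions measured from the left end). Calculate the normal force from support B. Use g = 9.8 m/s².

Taking torques about support A:
Beam weight: 34 × 9.8 = 333.2 N down at 1.1 m → arm 1.1 m, τ = 333.2 × 1.1 = 366.5 N·m clockwise.
Speaker: 20 × 9.8 = 196 N down at 0.65 m → arm 0.65 m, τ = 196 × 0.65 = 127.4 N·m clockwise.
Load: 68 × 9.8 = 666.4 N down at 1.3 m → arm 1.3 m, τ = 666.4 × 1.3 = 866.3 N·m clockwise.
Potted plant: 5.1 × 9.8 = 49.98 N down at 0.2 m → arm 0.2 m, τ = 49.98 × 0.2 = 9.996 N·m clockwise.
Net load moment about support A = 1370 N·m clockwise.
Reaction R at support B is upward at 2.2 m, arm 2.2 m → moment R × 2.2 counterclockwise.
For rotational equilibrium, R × 2.2 = 1370, so R = 623 N.

R_B ≈ 623 N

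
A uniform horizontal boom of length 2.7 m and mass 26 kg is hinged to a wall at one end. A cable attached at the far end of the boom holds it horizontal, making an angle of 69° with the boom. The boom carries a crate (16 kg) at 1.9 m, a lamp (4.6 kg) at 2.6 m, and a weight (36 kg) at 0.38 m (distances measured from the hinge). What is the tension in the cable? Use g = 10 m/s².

Taking torques about the hinge:
Beam weight: 26 × 10 = 260 N down at 1.35 m → arm 1.35 m, τ = 260 × 1.35 = 351 N·m clockwise.
Crate: 16 × 10 = 160 N down at 1.9 m → arm 1.9 m, τ = 160 × 1.9 = 304 N·m clockwise.
Lamp: 4.6 × 10 = 46 N down at 2.6 m → arm 2.6 m, τ = 46 × 2.6 = 119.6 N·m clockwise.
Weight: 36 × 10 = 360 N down at 0.38 m → arm 0.38 m, τ = 360 × 0.38 = 136.8 N·m clockwise.
Total clockwise load moment = 911.4 N·m.
The cable tension T acts at 2.7 m; only its component perpendicular to the boom, T sinθ, produces torque. sin 69° = 0.9336.
Setting net torque to zero: T × 2.7 × 0.9336 = 911.4 → T = 911.4 / 2.521 = 362 N.

T ≈ 362 N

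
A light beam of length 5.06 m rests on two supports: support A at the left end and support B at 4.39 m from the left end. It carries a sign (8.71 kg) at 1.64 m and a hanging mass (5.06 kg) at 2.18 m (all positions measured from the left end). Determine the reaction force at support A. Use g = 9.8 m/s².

R_A ≈ 78.4 N

About support B:
Sign: 8.71 × 9.8 = 85.36 N down at 1.64 m → arm 2.75 m, τ = 85.36 × 2.75 = 234.7 N·m counterclockwise.
Hanging mass: 5.06 × 9.8 = 49.59 N down at 2.18 m → arm 2.21 m, τ = 49.59 × 2.21 = 109.6 N·m counterclockwise.
Net load moment about support B = 344.3 N·m counterclockwise.
Reaction R at support A is upward at 0 m, arm 4.39 m → moment R × 4.39 clockwise.
For rotational equilibrium, R × 4.39 = 344.3, so R = 78.4 N.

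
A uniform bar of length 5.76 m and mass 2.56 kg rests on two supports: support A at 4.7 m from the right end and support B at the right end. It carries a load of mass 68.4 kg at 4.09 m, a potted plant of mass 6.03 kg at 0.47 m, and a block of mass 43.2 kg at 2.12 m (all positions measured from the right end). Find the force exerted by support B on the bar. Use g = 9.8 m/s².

Take moments about support A.
Beam weight: 2.56 × 9.8 = 25.09 N down at 2.88 m → arm 1.82 m, τ = 25.09 × 1.82 = 45.66 N·m clockwise.
Load: 68.4 × 9.8 = 670.3 N down at 4.09 m → arm 0.61 m, τ = 670.3 × 0.61 = 408.9 N·m clockwise.
Potted plant: 6.03 × 9.8 = 59.09 N down at 0.47 m → arm 4.23 m, τ = 59.09 × 4.23 = 250 N·m clockwise.
Block: 43.2 × 9.8 = 423.4 N down at 2.12 m → arm 2.58 m, τ = 423.4 × 2.58 = 1092 N·m clockwise.
Net load moment about support A = 1797 N·m clockwise.
Reaction R at support B is upward at 0 m, arm 4.7 m → moment R × 4.7 counterclockwise.
Στ = 0 ⇒ R × 4.7 = 1797 ⇒ R = 382 N.

R_B ≈ 382 N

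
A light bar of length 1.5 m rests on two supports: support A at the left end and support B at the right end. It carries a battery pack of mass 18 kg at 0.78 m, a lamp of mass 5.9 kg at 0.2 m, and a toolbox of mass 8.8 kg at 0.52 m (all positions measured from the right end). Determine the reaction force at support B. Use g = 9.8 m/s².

Sum moments about support A (its reaction then has zero moment arm).
Battery pack: 18 × 9.8 = 176.4 N down at 0.78 m → arm 0.72 m, τ = 176.4 × 0.72 = 127 N·m clockwise.
Lamp: 5.9 × 9.8 = 57.82 N down at 0.2 m → arm 1.3 m, τ = 57.82 × 1.3 = 75.17 N·m clockwise.
Toolbox: 8.8 × 9.8 = 86.24 N down at 0.52 m → arm 0.98 m, τ = 86.24 × 0.98 = 84.52 N·m clockwise.
Net load moment about support A = 286.7 N·m clockwise.
Reaction R at support B is upward at 0 m, arm 1.5 m → moment R × 1.5 counterclockwise.
Balancing moments: R × 1.5 = 286.7, giving R = 191 N.

R_B ≈ 191 N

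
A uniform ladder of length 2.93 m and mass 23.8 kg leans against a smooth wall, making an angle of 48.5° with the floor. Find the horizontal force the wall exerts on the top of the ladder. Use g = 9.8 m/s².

About the foot of the ladder:
Ladder weight 23.8×9.8 = 233.2 N acts at 1.465 m along the ladder; its horizontal arm is 1.465·cos48.5° = 0.9707 m → τ = 226.4 N·m clockwise.
Wall normal N acts horizontally at the top; its moment arm is the height L sinθ = 2.93·sin48.5° = 2.194 m, counterclockwise.
Balancing moments: N × 2.194 = 226.4, giving N = 103 N.

N_wall ≈ 103 N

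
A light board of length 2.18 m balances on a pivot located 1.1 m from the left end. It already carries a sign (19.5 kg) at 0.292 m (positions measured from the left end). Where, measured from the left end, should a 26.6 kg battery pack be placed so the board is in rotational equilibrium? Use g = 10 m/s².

x ≈ 1.69 m from the left end

Sum moments about the pivot (at 1.1 m from the left end) (the support reaction has zero arm there).
Sign: 19.5 × 10 = 195 N down at 0.292 m → arm 0.808 m, τ = 195 × 0.808 = 157.6 N·m counterclockwise.
Net moment of existing loads = 157.6 N·m counterclockwise.
The battery pack weighs 26.6 × 10 = 266 N and must supply an equal clockwise moment, so its lever arm about the pivot is 157.6 / 266 = 0.592 m.
That puts it at 1.1 + 0.592 = 1.69 m from the left end.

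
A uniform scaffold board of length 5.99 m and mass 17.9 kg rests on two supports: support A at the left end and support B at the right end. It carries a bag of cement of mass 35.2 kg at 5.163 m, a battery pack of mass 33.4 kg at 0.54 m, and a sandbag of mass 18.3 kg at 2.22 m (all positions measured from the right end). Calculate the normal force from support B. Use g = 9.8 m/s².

Take moments about support A.
Beam weight: 17.9 × 9.8 = 175.4 N down at 2.995 m → arm 2.995 m, τ = 175.4 × 2.995 = 525.3 N·m clockwise.
Bag of cement: 35.2 × 9.8 = 345 N down at 5.163 m → arm 0.827 m, τ = 345 × 0.827 = 285.3 N·m clockwise.
Battery pack: 33.4 × 9.8 = 327.3 N down at 0.54 m → arm 5.45 m, τ = 327.3 × 5.45 = 1784 N·m clockwise.
Sandbag: 18.3 × 9.8 = 179.3 N down at 2.22 m → arm 3.77 m, τ = 179.3 × 3.77 = 676 N·m clockwise.
Net load moment about support A = 3271 N·m clockwise.
Reaction R at support B is upward at 0 m, arm 5.99 m → moment R × 5.99 counterclockwise.
Setting net torque to zero: R × 5.99 = 3271 → R = 546 N.

R_B ≈ 546 N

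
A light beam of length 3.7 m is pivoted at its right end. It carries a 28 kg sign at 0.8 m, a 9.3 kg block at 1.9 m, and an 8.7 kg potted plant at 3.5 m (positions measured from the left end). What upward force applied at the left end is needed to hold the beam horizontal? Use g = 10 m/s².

F ≈ 269 N

Take moments about the right end.
Sign: 28 × 10 = 280 N down at 0.8 m → arm 2.9 m, τ = 280 × 2.9 = 812 N·m counterclockwise.
Block: 9.3 × 10 = 93 N down at 1.9 m → arm 1.8 m, τ = 93 × 1.8 = 167.4 N·m counterclockwise.
Potted plant: 8.7 × 10 = 87 N down at 3.5 m → arm 0.2 m, τ = 87 × 0.2 = 17.4 N·m counterclockwise.
Net moment of the loads = 996.8 N·m counterclockwise.
The upward force F acts at the left end, arm 3.7 m, giving F × 3.7 clockwise.
Balancing moments: F × 3.7 = 996.8, giving F = 996.8 / 3.7 = 269 N.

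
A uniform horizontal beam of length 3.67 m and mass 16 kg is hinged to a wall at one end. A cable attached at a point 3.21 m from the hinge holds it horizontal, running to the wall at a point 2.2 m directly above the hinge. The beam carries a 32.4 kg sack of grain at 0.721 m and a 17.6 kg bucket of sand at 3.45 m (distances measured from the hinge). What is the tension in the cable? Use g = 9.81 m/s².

Sum moments about the hinge (the unknown hinge reaction has zero arm there).
Beam weight: 16 × 9.81 = 157 N down at 1.835 m → arm 1.835 m, τ = 157 × 1.835 = 288.1 N·m clockwise.
Sack of grain: 32.4 × 9.81 = 317.8 N down at 0.721 m → arm 0.721 m, τ = 317.8 × 0.721 = 229.1 N·m clockwise.
Bucket of sand: 17.6 × 9.81 = 172.7 N down at 3.45 m → arm 3.45 m, τ = 172.7 × 3.45 = 595.8 N·m clockwise.
Total clockwise load moment = 1113 N·m.
The cable tension T acts at 3.21 m; only its component perpendicular to the beam, T sinθ, produces torque. sinθ = h/√(h²+d²) = 2.2/√(2.2²+3.21²) = 0.5653.
For rotational equilibrium, T × 3.21 × 0.5653 = 1113, so T = 1113 / 1.815 = 613 N.

T ≈ 613 N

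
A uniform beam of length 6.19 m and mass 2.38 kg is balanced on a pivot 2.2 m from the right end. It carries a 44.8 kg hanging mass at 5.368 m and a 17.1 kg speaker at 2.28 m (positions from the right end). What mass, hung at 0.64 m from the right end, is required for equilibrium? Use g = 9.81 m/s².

m ≈ 93.2 kg

Taking torques about the pivot (at 2.2 m from the right end):
Beam weight: 2.38 × 9.81 = 23.35 N down at 3.095 m → arm 0.895 m, τ = 23.35 × 0.895 = 20.9 N·m counterclockwise.
Hanging mass: 44.8 × 9.81 = 439.5 N down at 5.368 m → arm 3.168 m, τ = 439.5 × 3.168 = 1392 N·m counterclockwise.
Speaker: 17.1 × 9.81 = 167.8 N down at 2.28 m → arm 0.08 m, τ = 167.8 × 0.08 = 13.42 N·m counterclockwise.
Net moment of known loads = 1426 N·m counterclockwise.
An unknown mass m at 0.64 m has arm 1.56 m; its moment is m·g·1.56 clockwise.
Balancing moments: m × 9.81 × 1.56 = 1426, giving m = 1426 / (9.81 × 1.56) = 93.2 kg.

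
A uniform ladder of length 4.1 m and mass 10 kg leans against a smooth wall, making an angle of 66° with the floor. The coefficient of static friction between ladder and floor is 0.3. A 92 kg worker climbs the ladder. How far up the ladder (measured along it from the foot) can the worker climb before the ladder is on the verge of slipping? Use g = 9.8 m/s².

d ≈ 2.84 m

About the foot of the ladder:
Ladder weight 10×9.8 = 98 N acts at 2.05 m along the ladder; its horizontal arm is 2.05·cos66° = 0.8338 m → τ = 81.71 N·m clockwise.
Worker weight 92×9.8 = 901.6 N at distance d → arm d·cos66° → τ = 901.6·d·0.4067 clockwise.
Wall normal N at the top has arm L sinθ = 3.746 m counterclockwise, so Στ = 0 gives N·3.746 = 81.71 + 366.7·d.
ΣFy = 0 ⇒ N_floor = 999.6 N, so the maximum friction is μ_s·N_floor = 0.3×999.6 = 299.9 N. ΣFx = 0 ⇒ N_wall = f, so at the slipping point N = 299.9 N.
Substituting: 299.9×3.746 = 81.71 + 366.7·d ⇒ d = (1123 − 81.71) / 366.7 = 2.84 m.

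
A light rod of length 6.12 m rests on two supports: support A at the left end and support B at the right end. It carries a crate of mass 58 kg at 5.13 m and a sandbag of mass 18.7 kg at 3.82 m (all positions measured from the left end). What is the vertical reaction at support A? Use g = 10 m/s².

Take moments about support B.
Crate: 58 × 10 = 580 N down at 5.13 m → arm 0.99 m, τ = 580 × 0.99 = 574.2 N·m counterclockwise.
Sandbag: 18.7 × 10 = 187 N down at 3.82 m → arm 2.3 m, τ = 187 × 2.3 = 430.1 N·m counterclockwise.
Net load moment about support B = 1004 N·m counterclockwise.
Reaction R at support A is upward at 0 m, arm 6.12 m → moment R × 6.12 clockwise.
For rotational equilibrium, R × 6.12 = 1004, so R = 164 N.

R_A ≈ 164 N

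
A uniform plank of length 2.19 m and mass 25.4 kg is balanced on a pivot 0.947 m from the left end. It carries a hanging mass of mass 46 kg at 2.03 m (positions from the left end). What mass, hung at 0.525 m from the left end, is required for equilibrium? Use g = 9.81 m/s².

m ≈ 127 kg

Taking torques about the pivot (at 0.947 m from the left end):
Beam weight: 25.4 × 9.81 = 249.2 N down at 1.095 m → arm 0.148 m, τ = 249.2 × 0.148 = 36.88 N·m clockwise.
Hanging mass: 46 × 9.81 = 451.3 N down at 2.03 m → arm 1.083 m, τ = 451.3 × 1.083 = 488.8 N·m clockwise.
Net moment of known loads = 525.7 N·m clockwise.
An unknown mass m at 0.525 m has arm 0.422 m; its moment is m·g·0.422 counterclockwise.
Setting net torque to zero: m × 9.81 × 0.422 = 525.7 → m = 525.7 / (9.81 × 0.422) = 127 kg.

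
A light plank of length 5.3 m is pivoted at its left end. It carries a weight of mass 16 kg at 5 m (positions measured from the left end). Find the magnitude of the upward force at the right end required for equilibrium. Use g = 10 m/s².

Taking torques about the left end:
Weight: 16 × 10 = 160 N down at 5 m → arm 5 m, τ = 160 × 5 = 800 N·m clockwise.
Net moment of the loads = 800 N·m clockwise.
The upward force F acts at the right end, arm 5.3 m, giving F × 5.3 counterclockwise.
Setting net torque to zero: F × 5.3 = 800 → F = 800 / 5.3 = 151 N.

F ≈ 151 N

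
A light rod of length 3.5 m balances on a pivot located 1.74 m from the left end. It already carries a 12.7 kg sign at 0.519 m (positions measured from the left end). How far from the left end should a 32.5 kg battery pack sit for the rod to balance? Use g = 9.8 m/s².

x ≈ 2.22 m from the left end

Take moments about the pivot (at 1.74 m from the left end).
Sign: 12.7 × 9.8 = 124.5 N down at 0.519 m → arm 1.221 m, τ = 124.5 × 1.221 = 152 N·m counterclockwise.
Net moment of existing loads = 152 N·m counterclockwise.
The battery pack weighs 32.5 × 9.8 = 318.5 N and must supply an equal clockwise moment, so its lever arm about the pivot is 152 / 318.5 = 0.477 m.
That puts it at 1.74 + 0.477 = 2.22 m from the left end.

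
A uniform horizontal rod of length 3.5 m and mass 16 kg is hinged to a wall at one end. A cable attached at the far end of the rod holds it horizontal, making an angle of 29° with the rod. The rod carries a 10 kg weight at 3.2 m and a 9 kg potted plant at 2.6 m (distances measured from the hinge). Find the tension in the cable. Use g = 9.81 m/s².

Taking torques about the hinge:
Beam weight: 16 × 9.81 = 157 N down at 1.75 m → arm 1.75 m, τ = 157 × 1.75 = 274.8 N·m clockwise.
Weight: 10 × 9.81 = 98.1 N down at 3.2 m → arm 3.2 m, τ = 98.1 × 3.2 = 313.9 N·m clockwise.
Potted plant: 9 × 9.81 = 88.29 N down at 2.6 m → arm 2.6 m, τ = 88.29 × 2.6 = 229.6 N·m clockwise.
Total clockwise load moment = 818.3 N·m.
The cable tension T acts at 3.5 m; only its component perpendicular to the rod, T sinθ, produces torque. sin 29° = 0.4848.
Setting net torque to zero: T × 3.5 × 0.4848 = 818.3 → T = 818.3 / 1.697 = 482 N.

T ≈ 482 N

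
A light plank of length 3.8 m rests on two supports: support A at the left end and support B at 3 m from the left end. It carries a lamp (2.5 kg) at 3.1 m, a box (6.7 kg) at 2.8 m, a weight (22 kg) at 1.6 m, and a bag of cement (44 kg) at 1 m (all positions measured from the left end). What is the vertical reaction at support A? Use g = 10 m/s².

R_A ≈ 400 N

Sum moments about support B (its reaction then has zero moment arm).
Lamp: 2.5 × 10 = 25 N down at 3.1 m → arm 0.1 m, τ = 25 × 0.1 = 2.5 N·m clockwise.
Box: 6.7 × 10 = 67 N down at 2.8 m → arm 0.2 m, τ = 67 × 0.2 = 13.4 N·m counterclockwise.
Weight: 22 × 10 = 220 N down at 1.6 m → arm 1.4 m, τ = 220 × 1.4 = 308 N·m counterclockwise.
Bag of cement: 44 × 10 = 440 N down at 1 m → arm 2 m, τ = 440 × 2 = 880 N·m counterclockwise.
Net load moment about support B = 1199 N·m counterclockwise.
Reaction R at support A is upward at 0 m, arm 3 m → moment R × 3 clockwise.
For rotational equilibrium, R × 3 = 1199, so R = 400 N.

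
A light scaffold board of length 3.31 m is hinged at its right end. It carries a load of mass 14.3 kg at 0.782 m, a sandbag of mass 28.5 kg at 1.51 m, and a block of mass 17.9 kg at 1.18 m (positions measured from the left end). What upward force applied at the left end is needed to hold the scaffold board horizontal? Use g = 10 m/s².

Sum moments about the right end (the unknown pivot reaction has zero arm there).
Load: 14.3 × 10 = 143 N down at 0.782 m → arm 2.528 m, τ = 143 × 2.528 = 361.5 N·m counterclockwise.
Sandbag: 28.5 × 10 = 285 N down at 1.51 m → arm 1.8 m, τ = 285 × 1.8 = 513 N·m counterclockwise.
Block: 17.9 × 10 = 179 N down at 1.18 m → arm 2.13 m, τ = 179 × 2.13 = 381.3 N·m counterclockwise.
Net moment of the loads = 1256 N·m counterclockwise.
The upward force F acts at the left end, arm 3.31 m, giving F × 3.31 clockwise.
For rotational equilibrium, F × 3.31 = 1256, so F = 1256 / 3.31 = 379 N.

F ≈ 379 N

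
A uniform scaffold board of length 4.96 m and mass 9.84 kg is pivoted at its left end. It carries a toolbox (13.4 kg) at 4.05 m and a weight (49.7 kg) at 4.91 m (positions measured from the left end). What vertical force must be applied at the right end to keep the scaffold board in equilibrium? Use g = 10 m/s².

F ≈ 651 N

About the left end:
Beam weight: 9.84 × 10 = 98.4 N down at 2.48 m → arm 2.48 m, τ = 98.4 × 2.48 = 244 N·m clockwise.
Toolbox: 13.4 × 10 = 134 N down at 4.05 m → arm 4.05 m, τ = 134 × 4.05 = 542.7 N·m clockwise.
Weight: 49.7 × 10 = 497 N down at 4.91 m → arm 4.91 m, τ = 497 × 4.91 = 2440 N·m clockwise.
Net moment of the loads = 3227 N·m clockwise.
The upward force F acts at the right end, arm 4.96 m, giving F × 4.96 counterclockwise.
Στ = 0 ⇒ F × 4.96 = 3227 ⇒ F = 3227 / 4.96 = 651 N.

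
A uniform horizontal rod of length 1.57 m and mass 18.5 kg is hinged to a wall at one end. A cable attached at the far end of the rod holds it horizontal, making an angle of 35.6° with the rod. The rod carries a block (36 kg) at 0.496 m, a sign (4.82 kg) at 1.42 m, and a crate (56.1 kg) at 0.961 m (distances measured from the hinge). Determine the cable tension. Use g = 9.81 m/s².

T ≈ 1000 N

About the hinge:
Beam weight: 18.5 × 9.81 = 181.5 N down at 0.785 m → arm 0.785 m, τ = 181.5 × 0.785 = 142.5 N·m clockwise.
Block: 36 × 9.81 = 353.2 N down at 0.496 m → arm 0.496 m, τ = 353.2 × 0.496 = 175.2 N·m clockwise.
Sign: 4.82 × 9.81 = 47.28 N down at 1.42 m → arm 1.42 m, τ = 47.28 × 1.42 = 67.14 N·m clockwise.
Crate: 56.1 × 9.81 = 550.3 N down at 0.961 m → arm 0.961 m, τ = 550.3 × 0.961 = 528.8 N·m clockwise.
Total clockwise load moment = 913.6 N·m.
The cable tension T acts at 1.57 m; only its component perpendicular to the rod, T sinθ, produces torque. sin 35.6° = 0.5821.
For rotational equilibrium, T × 1.57 × 0.5821 = 913.6, so T = 913.6 / 0.9139 = 1000 N.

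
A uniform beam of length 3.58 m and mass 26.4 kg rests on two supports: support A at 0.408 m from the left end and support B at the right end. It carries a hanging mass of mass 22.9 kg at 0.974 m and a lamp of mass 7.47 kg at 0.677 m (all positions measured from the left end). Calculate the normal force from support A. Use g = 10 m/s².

Sum moments about support B (its reaction then has zero moment arm).
Beam weight: 26.4 × 10 = 264 N down at 1.79 m → arm 1.79 m, τ = 264 × 1.79 = 472.6 N·m counterclockwise.
Hanging mass: 22.9 × 10 = 229 N down at 0.974 m → arm 2.606 m, τ = 229 × 2.606 = 596.8 N·m counterclockwise.
Lamp: 7.47 × 10 = 74.7 N down at 0.677 m → arm 2.903 m, τ = 74.7 × 2.903 = 216.9 N·m counterclockwise.
Net load moment about support B = 1286 N·m counterclockwise.
Reaction R at support A is upward at 0.408 m, arm 3.172 m → moment R × 3.172 clockwise.
Balancing moments: R × 3.172 = 1286, giving R = 405 N.

R_A ≈ 405 N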